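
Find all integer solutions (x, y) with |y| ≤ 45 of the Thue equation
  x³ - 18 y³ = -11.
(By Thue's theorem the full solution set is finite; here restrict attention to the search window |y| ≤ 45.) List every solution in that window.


The equation is x³ - 18y³ = -11. For fixed y, x³ = 18·y³ − 11, so a solution requires the RHS to be a perfect cube.
Strategy: iterate y from -45 to 45, compute RHS = 18·y³ − 11, and check whether it is a (positive or negative) perfect cube.
Check small values of y:
  y = 0: RHS = -11 is not a perfect cube.
  y = 1: RHS = 7 is not a perfect cube.
  y = -1: RHS = -29 is not a perfect cube.
  y = 2: RHS = 133 is not a perfect cube.
  y = -2: RHS = -155 is not a perfect cube.
  y = 3: RHS = 475 is not a perfect cube.
  y = -3: RHS = -497 is not a perfect cube.
Continuing the search up to |y| = 45 finds no solutions either.
No (x, y) in the scanned range satisfies the equation.

No integer solutions with |y| ≤ 45.


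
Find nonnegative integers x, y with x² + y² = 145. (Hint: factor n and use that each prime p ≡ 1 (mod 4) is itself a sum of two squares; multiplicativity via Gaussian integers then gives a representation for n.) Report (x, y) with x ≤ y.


Step 1: Factor n = 145 = 5 · 29.
Step 2: Check the mod-4 condition on each prime factor: 5 ≡ 1 (mod 4), exponent 1; 29 ≡ 1 (mod 4), exponent 1.
All primes ≡ 3 (mod 4) appear to even exponent (or don't appear), so by the two-squares theorem n IS expressible as a sum of two squares.
Step 3: Build a representation. Here n = 5 · 29 is a product of primes ≡ 1 (mod 4). Each prime p ≡ 1 (mod 4) is itself a sum of two squares; find a² by testing p − a² for a perfect square:
  5: 5 − 1² = 4 = 2² ⇒ 5 = 1² + 2².
  29: 29 − 1² = 28, 29 − 2² = 25 = 5² ⇒ 29 = 2² + 5².
  Combine using the Brahmagupta–Fibonacci identity (a² + b²)(c² + d²) = (ac − bd)² + (ad + bc)² = (ac + bd)² + (ad − bc)²:
  5 · 29 = 145: from (1² + 2²)(2² + 5²), take (1·2 − 2·5, 1·5 + 2·2) = (2 − 10, 5 + 4) = (-8, 9); dropping signs (only squares matter) gives (8, 9); check 8² + 9² = 64 + 81 = 145 ✓.
Step 4: Order so x ≤ y and verify: 8² + 9² = 64 + 81 = 145 = n. ✓

n = 145 = 8² + 9² (one valid representation with x ≤ y).


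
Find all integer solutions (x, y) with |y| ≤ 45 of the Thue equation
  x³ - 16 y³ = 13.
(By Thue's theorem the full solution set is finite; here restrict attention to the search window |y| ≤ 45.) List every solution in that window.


The equation is x³ - 16y³ = 13. For fixed y, x³ = 16·y³ + 13, so a solution requires the RHS to be a perfect cube.
Strategy: iterate y from -45 to 45, compute RHS = 16·y³ + 13, and check whether it is a (positive or negative) perfect cube.
Check small values of y:
  y = 0: RHS = 13 is not a perfect cube.
  y = 1: RHS = 29 is not a perfect cube.
  y = -1: RHS = -3 is not a perfect cube.
  y = 2: RHS = 141 is not a perfect cube.
  y = -2: RHS = -115 is not a perfect cube.
  y = 3: RHS = 445 is not a perfect cube.
  y = -3: RHS = -419 is not a perfect cube.
Continuing the search up to |y| = 45 finds no solutions either.
No (x, y) in the scanned range satisfies the equation.

No integer solutions with |y| ≤ 45.


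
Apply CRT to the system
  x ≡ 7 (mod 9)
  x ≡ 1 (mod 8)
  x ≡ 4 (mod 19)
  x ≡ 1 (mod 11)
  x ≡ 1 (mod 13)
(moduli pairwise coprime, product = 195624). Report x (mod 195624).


Product of moduli M = 9 · 8 · 19 · 11 · 13 = 195624.
Merge one congruence at a time:
  Start: x ≡ 7 (mod 9).
  Combine with x ≡ 1 (mod 8); new modulus lcm = 72.
    Write x = 7 + 9·t and substitute into x ≡ 1 (mod 8): 9·t ≡ 1 − 7 = -6 (mod 8).
    Reduce coefficients mod 8: 1·t ≡ 2 (mod 8).
    So t ≡ 2 (mod 8).
    Then x = 7 + 9·2 = 25, valid modulo lcm(9, 8) = 72: x ≡ 25 (mod 72).
  Combine with x ≡ 4 (mod 19); new modulus lcm = 1368.
    Write x = 25 + 72·t and substitute into x ≡ 4 (mod 19): 72·t ≡ 4 − 25 = -21 (mod 19).
    Reduce coefficients mod 19: 15·t ≡ 17 (mod 19).
    The inverse of 15 mod 19 is 14 (since 15·14 = 210 = 11·19 + 1), so t ≡ 14·17 = 238 ≡ 10 (mod 19).
    Then x = 25 + 72·10 = 745, valid modulo lcm(72, 19) = 1368: x ≡ 745 (mod 1368).
  Combine with x ≡ 1 (mod 11); new modulus lcm = 15048.
    Write x = 745 + 1368·t and substitute into x ≡ 1 (mod 11): 1368·t ≡ 1 − 745 = -744 (mod 11).
    Reduce coefficients mod 11: 4·t ≡ 4 (mod 11).
    The inverse of 4 mod 11 is 3 (since 4·3 = 12 = 1·11 + 1), so t ≡ 3·4 = 12 ≡ 1 (mod 11).
    Then x = 745 + 1368·1 = 2113, valid modulo lcm(1368, 11) = 15048: x ≡ 2113 (mod 15048).
  Combine with x ≡ 1 (mod 13); new modulus lcm = 195624.
    Write x = 2113 + 15048·t and substitute into x ≡ 1 (mod 13): 15048·t ≡ 1 − 2113 = -2112 (mod 13).
    Reduce coefficients mod 13: 7·t ≡ 7 (mod 13).
    The inverse of 7 mod 13 is 2 (since 7·2 = 14 = 1·13 + 1), so t ≡ 2·7 = 14 ≡ 1 (mod 13).
    Then x = 2113 + 15048·1 = 17161, valid modulo lcm(15048, 13) = 195624: x ≡ 17161 (mod 195624).
Verify against each original: 17161 mod 9 = 7, 17161 mod 8 = 1, 17161 mod 19 = 4, 17161 mod 11 = 1, 17161 mod 13 = 1.

x ≡ 17161 (mod 195624).


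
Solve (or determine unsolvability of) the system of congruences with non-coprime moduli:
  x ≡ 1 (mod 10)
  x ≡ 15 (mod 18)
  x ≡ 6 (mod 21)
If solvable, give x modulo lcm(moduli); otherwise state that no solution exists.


Moduli 10, 18, 21 are not pairwise coprime, so CRT works modulo lcm(m_i) when all pairwise compatibility conditions hold.
Pairwise compatibility: gcd(m_i, m_j) must divide a_i - a_j for every pair.
Merge one congruence at a time:
  Start: x ≡ 1 (mod 10).
  Combine with x ≡ 15 (mod 18): gcd(10, 18) = 2; 15 - 1 = 14, which IS divisible by 2, so compatible.
    Write x = 1 + 10·t and substitute into x ≡ 15 (mod 18): 10·t ≡ 15 − 1 = 14 (mod 18).
    Divide the congruence (and modulus) by g = 2: 5·t ≡ 7 (mod 9).
    The inverse of 5 mod 9 is 2 (since 5·2 = 10 = 1·9 + 1), so t ≡ 2·7 = 14 ≡ 5 (mod 9).
    Then x = 1 + 10·5 = 51, valid modulo lcm(10, 18) = 90: x ≡ 51 (mod 90).
  Combine with x ≡ 6 (mod 21): gcd(90, 21) = 3; 6 - 51 = -45, which IS divisible by 3, so compatible.
    Write x = 51 + 90·t and substitute into x ≡ 6 (mod 21): 90·t ≡ 6 − 51 = -45 (mod 21).
    Divide the congruence (and modulus) by g = 3: 30·t ≡ -15 (mod 7).
    Reduce coefficients mod 7: 2·t ≡ 6 (mod 7).
    The inverse of 2 mod 7 is 4 (since 2·4 = 8 = 1·7 + 1), so t ≡ 4·6 = 24 ≡ 3 (mod 7).
    Then x = 51 + 90·3 = 321, valid modulo lcm(90, 21) = 630: x ≡ 321 (mod 630).
Verify: 321 mod 10 = 1, 321 mod 18 = 15, 321 mod 21 = 6.

x ≡ 321 (mod 630).


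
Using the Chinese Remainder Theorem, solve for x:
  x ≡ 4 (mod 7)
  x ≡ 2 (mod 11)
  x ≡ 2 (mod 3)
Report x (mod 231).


Moduli 7, 11, 3 are pairwise coprime; by CRT there is a unique solution modulo M = 7 · 11 · 3 = 231.
Solve pairwise, accumulating the modulus:
  Start with x ≡ 4 (mod 7).
  Combine with x ≡ 2 (mod 11): since gcd(7, 11) = 1, we get a unique residue mod 77.
    Write x = 4 + 7·t and substitute into x ≡ 2 (mod 11): 7·t ≡ 2 − 4 = -2 (mod 11).
    Reduce coefficients mod 11: 7·t ≡ 9 (mod 11).
    The inverse of 7 mod 11 is 8 (since 7·8 = 56 = 5·11 + 1), so t ≡ 8·9 = 72 ≡ 6 (mod 11).
    Then x = 4 + 7·6 = 46, valid modulo lcm(7, 11) = 77: x ≡ 46 (mod 77).
  Combine with x ≡ 2 (mod 3): since gcd(77, 3) = 1, we get a unique residue mod 231.
    Write x = 46 + 77·t and substitute into x ≡ 2 (mod 3): 77·t ≡ 2 − 46 = -44 (mod 3).
    Reduce coefficients mod 3: 2·t ≡ 1 (mod 3).
    The inverse of 2 mod 3 is 2 (since 2·2 = 4 = 1·3 + 1), so t ≡ 2·1 = 2 ≡ 2 (mod 3).
    Then x = 46 + 77·2 = 200, valid modulo lcm(77, 3) = 231: x ≡ 200 (mod 231).
Verify: 200 mod 7 = 4 ✓, 200 mod 11 = 2 ✓, 200 mod 3 = 2 ✓.

x ≡ 200 (mod 231).


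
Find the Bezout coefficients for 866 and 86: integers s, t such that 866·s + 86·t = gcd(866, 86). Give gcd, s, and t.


Euclidean algorithm on (866, 86) — divide until remainder is 0:
  866 = 10 · 86 + 6
  86 = 14 · 6 + 2
  6 = 3 · 2 + 0
gcd(866, 86) = 2.
Track Bezout coefficients alongside the remainders: start with r₀ = 866 = a·1 + b·0 (s = 1, t = 0) and r₁ = 86 = a·0 + b·1 (s = 0, t = 1); each new remainder r_{k+1} = r_{k-1} − q_k·r_k inherits s_{k+1} = s_{k-1} − q_k·s_k, t_{k+1} = t_{k-1} − q_k·t_k, so r_k = a·s_k + b·t_k at every step:
  q = 10: r = 6, s = 1 − 10·0 = 1, t = 0 − 10·1 = -10  (check: 866·1 + 86·(-10) = 6)
  q = 14: r = 2, s = 0 − 14·1 = -14, t = 1 − 14·(-10) = 141  (check: 866·(-14) + 86·141 = 2)
The row with r = 2 (the gcd) gives the Bezout coefficients s = -14, t = 141.
Result: 866 · (-14) + 86 · (141) = 2.

gcd(866, 86) = 2; s = -14, t = 141 (check: 866·(-14) + 86·141 = 2).


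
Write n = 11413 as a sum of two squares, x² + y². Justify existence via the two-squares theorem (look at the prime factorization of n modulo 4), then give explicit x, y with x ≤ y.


Step 1: Factor n = 11413 = 101 · 113.
Step 2: Check the mod-4 condition on each prime factor: 101 ≡ 1 (mod 4), exponent 1; 113 ≡ 1 (mod 4), exponent 1.
All primes ≡ 3 (mod 4) appear to even exponent (or don't appear), so by the two-squares theorem n IS expressible as a sum of two squares.
Step 3: Build a representation. Here n = 101 · 113 is a product of primes ≡ 1 (mod 4). Each prime p ≡ 1 (mod 4) is itself a sum of two squares; find a² by testing p − a² for a perfect square:
  101: 101 − 1² = 100 = 10² ⇒ 101 = 1² + 10².
  113: 113 − 1² = 112, 113 − 2² = 109, 113 − 3² = 104, 113 − 4² = 97, 113 − 5² = 88, 113 − 6² = 77, 113 − 7² = 64 = 8² ⇒ 113 = 7² + 8².
  Combine using the Brahmagupta–Fibonacci identity (a² + b²)(c² + d²) = (ac − bd)² + (ad + bc)² = (ac + bd)² + (ad − bc)²:
  101 · 113 = 11413: from (1² + 10²)(7² + 8²), take (1·7 − 10·8, 1·8 + 10·7) = (7 − 80, 8 + 70) = (-73, 78); dropping signs (only squares matter) gives (73, 78); check 73² + 78² = 5329 + 6084 = 11413 ✓.
Step 4: Order so x ≤ y and verify: 73² + 78² = 5329 + 6084 = 11413 = n. ✓

n = 11413 = 73² + 78² (one valid representation with x ≤ y).


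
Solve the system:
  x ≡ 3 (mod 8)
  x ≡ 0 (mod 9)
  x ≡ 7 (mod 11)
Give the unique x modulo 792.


Moduli 8, 9, 11 are pairwise coprime; by CRT there is a unique solution modulo M = 8 · 9 · 11 = 792.
Solve pairwise, accumulating the modulus:
  Start with x ≡ 3 (mod 8).
  Combine with x ≡ 0 (mod 9): since gcd(8, 9) = 1, we get a unique residue mod 72.
    Write x = 3 + 8·t and substitute into x ≡ 0 (mod 9): 8·t ≡ 0 − 3 = -3 (mod 9).
    Reduce coefficients mod 9: 8·t ≡ 6 (mod 9).
    The inverse of 8 mod 9 is 8 (since 8·8 = 64 = 7·9 + 1), so t ≡ 8·6 = 48 ≡ 3 (mod 9).
    Then x = 3 + 8·3 = 27, valid modulo lcm(8, 9) = 72: x ≡ 27 (mod 72).
  Combine with x ≡ 7 (mod 11): since gcd(72, 11) = 1, we get a unique residue mod 792.
    Write x = 27 + 72·t and substitute into x ≡ 7 (mod 11): 72·t ≡ 7 − 27 = -20 (mod 11).
    Reduce coefficients mod 11: 6·t ≡ 2 (mod 11).
    The inverse of 6 mod 11 is 2 (since 6·2 = 12 = 1·11 + 1), so t ≡ 2·2 = 4 ≡ 4 (mod 11).
    Then x = 27 + 72·4 = 315, valid modulo lcm(72, 11) = 792: x ≡ 315 (mod 792).
Verify: 315 mod 8 = 3 ✓, 315 mod 9 = 0 ✓, 315 mod 11 = 7 ✓.

x ≡ 315 (mod 792).


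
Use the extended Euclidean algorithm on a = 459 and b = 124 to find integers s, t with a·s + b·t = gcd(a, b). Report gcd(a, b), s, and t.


Euclidean algorithm on (459, 124) — divide until remainder is 0:
  459 = 3 · 124 + 87
  124 = 1 · 87 + 37
  87 = 2 · 37 + 13
  37 = 2 · 13 + 11
  13 = 1 · 11 + 2
  11 = 5 · 2 + 1
  2 = 2 · 1 + 0
gcd(459, 124) = 1.
Track Bezout coefficients alongside the remainders: start with r₀ = 459 = a·1 + b·0 (s = 1, t = 0) and r₁ = 124 = a·0 + b·1 (s = 0, t = 1); each new remainder r_{k+1} = r_{k-1} − q_k·r_k inherits s_{k+1} = s_{k-1} − q_k·s_k, t_{k+1} = t_{k-1} − q_k·t_k, so r_k = a·s_k + b·t_k at every step:
  q = 3: r = 87, s = 1 − 3·0 = 1, t = 0 − 3·1 = -3  (check: 459·1 + 124·(-3) = 87)
  q = 1: r = 37, s = 0 − 1·1 = -1, t = 1 − 1·(-3) = 4  (check: 459·(-1) + 124·4 = 37)
  q = 2: r = 13, s = 1 − 2·(-1) = 3, t = -3 − 2·4 = -11  (check: 459·3 + 124·(-11) = 13)
  q = 2: r = 11, s = -1 − 2·3 = -7, t = 4 − 2·(-11) = 26  (check: 459·(-7) + 124·26 = 11)
  q = 1: r = 2, s = 3 − 1·(-7) = 10, t = -11 − 1·26 = -37  (check: 459·10 + 124·(-37) = 2)
  q = 5: r = 1, s = -7 − 5·10 = -57, t = 26 − 5·(-37) = 211  (check: 459·(-57) + 124·211 = 1)
The row with r = 1 (the gcd) gives the Bezout coefficients s = -57, t = 211.
Result: 459 · (-57) + 124 · (211) = 1.

gcd(459, 124) = 1; s = -57, t = 211 (check: 459·(-57) + 124·211 = 1).


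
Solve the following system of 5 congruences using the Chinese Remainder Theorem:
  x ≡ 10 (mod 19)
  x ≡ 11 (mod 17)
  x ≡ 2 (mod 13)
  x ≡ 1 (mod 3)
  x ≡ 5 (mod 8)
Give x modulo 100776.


Product of moduli M = 19 · 17 · 13 · 3 · 8 = 100776.
Merge one congruence at a time:
  Start: x ≡ 10 (mod 19).
  Combine with x ≡ 11 (mod 17); new modulus lcm = 323.
    Write x = 10 + 19·t and substitute into x ≡ 11 (mod 17): 19·t ≡ 11 − 10 = 1 (mod 17).
    Reduce coefficients mod 17: 2·t ≡ 1 (mod 17).
    The inverse of 2 mod 17 is 9 (since 2·9 = 18 = 1·17 + 1), so t ≡ 9·1 = 9 ≡ 9 (mod 17).
    Then x = 10 + 19·9 = 181, valid modulo lcm(19, 17) = 323: x ≡ 181 (mod 323).
  Combine with x ≡ 2 (mod 13); new modulus lcm = 4199.
    Write x = 181 + 323·t and substitute into x ≡ 2 (mod 13): 323·t ≡ 2 − 181 = -179 (mod 13).
    Reduce coefficients mod 13: 11·t ≡ 3 (mod 13).
    The inverse of 11 mod 13 is 6 (since 11·6 = 66 = 5·13 + 1), so t ≡ 6·3 = 18 ≡ 5 (mod 13).
    Then x = 181 + 323·5 = 1796, valid modulo lcm(323, 13) = 4199: x ≡ 1796 (mod 4199).
  Combine with x ≡ 1 (mod 3); new modulus lcm = 12597.
    Write x = 1796 + 4199·t and substitute into x ≡ 1 (mod 3): 4199·t ≡ 1 − 1796 = -1795 (mod 3).
    Reduce coefficients mod 3: 2·t ≡ 2 (mod 3).
    The inverse of 2 mod 3 is 2 (since 2·2 = 4 = 1·3 + 1), so t ≡ 2·2 = 4 ≡ 1 (mod 3).
    Then x = 1796 + 4199·1 = 5995, valid modulo lcm(4199, 3) = 12597: x ≡ 5995 (mod 12597).
  Combine with x ≡ 5 (mod 8); new modulus lcm = 100776.
    Write x = 5995 + 12597·t and substitute into x ≡ 5 (mod 8): 12597·t ≡ 5 − 5995 = -5990 (mod 8).
    Reduce coefficients mod 8: 5·t ≡ 2 (mod 8).
    The inverse of 5 mod 8 is 5 (since 5·5 = 25 = 3·8 + 1), so t ≡ 5·2 = 10 ≡ 2 (mod 8).
    Then x = 5995 + 12597·2 = 31189, valid modulo lcm(12597, 8) = 100776: x ≡ 31189 (mod 100776).
Verify against each original: 31189 mod 19 = 10, 31189 mod 17 = 11, 31189 mod 13 = 2, 31189 mod 3 = 1, 31189 mod 8 = 5.

x ≡ 31189 (mod 100776).


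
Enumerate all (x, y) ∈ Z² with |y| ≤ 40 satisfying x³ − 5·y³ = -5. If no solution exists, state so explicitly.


The equation is x³ - 5y³ = -5. For fixed y, x³ = 5·y³ − 5, so a solution requires the RHS to be a perfect cube.
Strategy: iterate y from -40 to 40, compute RHS = 5·y³ − 5, and check whether it is a (positive or negative) perfect cube.
Check small values of y:
  y = 0: RHS = -5 is not a perfect cube.
  y = 1: RHS = 0 = (0)³ ⇒ x = 0 works.
  y = -1: RHS = -10 is not a perfect cube.
  y = 2: RHS = 35 is not a perfect cube.
  y = -2: RHS = -45 is not a perfect cube.
  y = 3: RHS = 130 is not a perfect cube.
  y = -3: RHS = -140 is not a perfect cube.
Continuing the search up to |y| = 40 finds no further solutions beyond those listed.
Collected solutions: (0, 1).

Solutions (with |y| ≤ 40): (0, 1).


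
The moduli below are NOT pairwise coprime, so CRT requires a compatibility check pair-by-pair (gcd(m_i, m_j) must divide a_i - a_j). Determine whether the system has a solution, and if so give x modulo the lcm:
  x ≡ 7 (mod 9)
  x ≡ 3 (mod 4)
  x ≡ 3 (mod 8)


Moduli 9, 4, 8 are not pairwise coprime, so CRT works modulo lcm(m_i) when all pairwise compatibility conditions hold.
Pairwise compatibility: gcd(m_i, m_j) must divide a_i - a_j for every pair.
Merge one congruence at a time:
  Start: x ≡ 7 (mod 9).
  Combine with x ≡ 3 (mod 4): gcd(9, 4) = 1; 3 - 7 = -4, which IS divisible by 1, so compatible.
    Write x = 7 + 9·t and substitute into x ≡ 3 (mod 4): 9·t ≡ 3 − 7 = -4 (mod 4).
    Reduce coefficients mod 4: 1·t ≡ 0 (mod 4).
    So t ≡ 0 (mod 4).
    Then x = 7 + 9·0 = 7, valid modulo lcm(9, 4) = 36: x ≡ 7 (mod 36).
  Combine with x ≡ 3 (mod 8): gcd(36, 8) = 4; 3 - 7 = -4, which IS divisible by 4, so compatible.
    Write x = 7 + 36·t and substitute into x ≡ 3 (mod 8): 36·t ≡ 3 − 7 = -4 (mod 8).
    Divide the congruence (and modulus) by g = 4: 9·t ≡ -1 (mod 2).
    Reduce coefficients mod 2: 1·t ≡ 1 (mod 2).
    So t ≡ 1 (mod 2).
    Then x = 7 + 36·1 = 43, valid modulo lcm(36, 8) = 72: x ≡ 43 (mod 72).
Verify: 43 mod 9 = 7, 43 mod 4 = 3, 43 mod 8 = 3.

x ≡ 43 (mod 72).


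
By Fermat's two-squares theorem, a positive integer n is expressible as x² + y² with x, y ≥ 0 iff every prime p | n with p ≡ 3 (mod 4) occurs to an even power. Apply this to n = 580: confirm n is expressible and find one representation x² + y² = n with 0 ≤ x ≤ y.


Step 1: Factor n = 580 = 2^2 · 5 · 29.
Step 2: Check the mod-4 condition on each prime factor: 2 = 2 (special); 5 ≡ 1 (mod 4), exponent 1; 29 ≡ 1 (mod 4), exponent 1.
All primes ≡ 3 (mod 4) appear to even exponent (or don't appear), so by the two-squares theorem n IS expressible as a sum of two squares.
Step 3: Build a representation. Group n = k² · m with k = 2 and m = 5 · 29 = 145 (a product of primes ≡ 1 (mod 4)); a representation of m scales to one of n via (k·x)² + (k·y)² = k²(x² + y²). Each prime p ≡ 1 (mod 4) is itself a sum of two squares; find a² by testing p − a² for a perfect square:
  5: 5 − 1² = 4 = 2² ⇒ 5 = 1² + 2².
  29: 29 − 1² = 28, 29 − 2² = 25 = 5² ⇒ 29 = 2² + 5².
  Combine using the Brahmagupta–Fibonacci identity (a² + b²)(c² + d²) = (ac − bd)² + (ad + bc)² = (ac + bd)² + (ad − bc)²:
  5 · 29 = 145: from (1² + 2²)(2² + 5²), take (1·2 − 2·5, 1·5 + 2·2) = (2 − 10, 5 + 4) = (-8, 9); dropping signs (only squares matter) gives (8, 9); check 8² + 9² = 64 + 81 = 145 ✓.
  Scale by k = 2: (2·8, 2·9) = (16, 18).
Step 4: Order so x ≤ y and verify: 16² + 18² = 256 + 324 = 580 = n. ✓

n = 580 = 16² + 18² (one valid representation with x ≤ y).


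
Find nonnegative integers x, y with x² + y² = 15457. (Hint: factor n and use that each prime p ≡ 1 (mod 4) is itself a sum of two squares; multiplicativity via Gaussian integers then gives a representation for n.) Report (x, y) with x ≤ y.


Step 1: Factor n = 15457 = 13 · 29 · 41.
Step 2: Check the mod-4 condition on each prime factor: 13 ≡ 1 (mod 4), exponent 1; 29 ≡ 1 (mod 4), exponent 1; 41 ≡ 1 (mod 4), exponent 1.
All primes ≡ 3 (mod 4) appear to even exponent (or don't appear), so by the two-squares theorem n IS expressible as a sum of two squares.
Step 3: Build a representation. Here n = 13 · 29 · 41 is a product of primes ≡ 1 (mod 4). Each prime p ≡ 1 (mod 4) is itself a sum of two squares; find a² by testing p − a² for a perfect square:
  13: 13 − 1² = 12, 13 − 2² = 9 = 3² ⇒ 13 = 2² + 3².
  29: 29 − 1² = 28, 29 − 2² = 25 = 5² ⇒ 29 = 2² + 5².
  41: 41 − 1² = 40, 41 − 2² = 37, 41 − 3² = 32, 41 − 4² = 25 = 5² ⇒ 41 = 4² + 5².
  Combine using the Brahmagupta–Fibonacci identity (a² + b²)(c² + d²) = (ac − bd)² + (ad + bc)² = (ac + bd)² + (ad − bc)²:
  13 · 29 = 377: from (2² + 3²)(2² + 5²), take (2·2 − 3·5, 2·5 + 3·2) = (4 − 15, 10 + 6) = (-11, 16); dropping signs (only squares matter) gives (11, 16); check 11² + 16² = 121 + 256 = 377 ✓.
  377 · 41 = 15457: from (11² + 16²)(4² + 5²), take (11·4 − 16·5, 11·5 + 16·4) = (44 − 80, 55 + 64) = (-36, 119); dropping signs (only squares matter) gives (36, 119); check 36² + 119² = 1296 + 14161 = 15457 ✓.
Step 4: Order so x ≤ y and verify: 36² + 119² = 1296 + 14161 = 15457 = n. ✓

n = 15457 = 36² + 119² (one valid representation with x ≤ y).


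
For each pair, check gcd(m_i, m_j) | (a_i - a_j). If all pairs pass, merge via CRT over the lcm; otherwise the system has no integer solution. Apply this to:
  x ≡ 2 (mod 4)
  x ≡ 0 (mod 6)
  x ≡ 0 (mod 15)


Moduli 4, 6, 15 are not pairwise coprime, so CRT works modulo lcm(m_i) when all pairwise compatibility conditions hold.
Pairwise compatibility: gcd(m_i, m_j) must divide a_i - a_j for every pair.
Merge one congruence at a time:
  Start: x ≡ 2 (mod 4).
  Combine with x ≡ 0 (mod 6): gcd(4, 6) = 2; 0 - 2 = -2, which IS divisible by 2, so compatible.
    Write x = 2 + 4·t and substitute into x ≡ 0 (mod 6): 4·t ≡ 0 − 2 = -2 (mod 6).
    Divide the congruence (and modulus) by g = 2: 2·t ≡ -1 (mod 3).
    Reduce coefficients mod 3: 2·t ≡ 2 (mod 3).
    The inverse of 2 mod 3 is 2 (since 2·2 = 4 = 1·3 + 1), so t ≡ 2·2 = 4 ≡ 1 (mod 3).
    Then x = 2 + 4·1 = 6, valid modulo lcm(4, 6) = 12: x ≡ 6 (mod 12).
  Combine with x ≡ 0 (mod 15): gcd(12, 15) = 3; 0 - 6 = -6, which IS divisible by 3, so compatible.
    Write x = 6 + 12·t and substitute into x ≡ 0 (mod 15): 12·t ≡ 0 − 6 = -6 (mod 15).
    Divide the congruence (and modulus) by g = 3: 4·t ≡ -2 (mod 5).
    Reduce coefficients mod 5: 4·t ≡ 3 (mod 5).
    The inverse of 4 mod 5 is 4 (since 4·4 = 16 = 3·5 + 1), so t ≡ 4·3 = 12 ≡ 2 (mod 5).
    Then x = 6 + 12·2 = 30, valid modulo lcm(12, 15) = 60: x ≡ 30 (mod 60).
Verify: 30 mod 4 = 2, 30 mod 6 = 0, 30 mod 15 = 0.

x ≡ 30 (mod 60).


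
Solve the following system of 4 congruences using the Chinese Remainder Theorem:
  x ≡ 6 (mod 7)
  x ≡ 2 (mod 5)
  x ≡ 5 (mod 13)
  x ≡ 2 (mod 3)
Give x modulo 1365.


Product of moduli M = 7 · 5 · 13 · 3 = 1365.
Merge one congruence at a time:
  Start: x ≡ 6 (mod 7).
  Combine with x ≡ 2 (mod 5); new modulus lcm = 35.
    Write x = 6 + 7·t and substitute into x ≡ 2 (mod 5): 7·t ≡ 2 − 6 = -4 (mod 5).
    Reduce coefficients mod 5: 2·t ≡ 1 (mod 5).
    The inverse of 2 mod 5 is 3 (since 2·3 = 6 = 1·5 + 1), so t ≡ 3·1 = 3 ≡ 3 (mod 5).
    Then x = 6 + 7·3 = 27, valid modulo lcm(7, 5) = 35: x ≡ 27 (mod 35).
  Combine with x ≡ 5 (mod 13); new modulus lcm = 455.
    Write x = 27 + 35·t and substitute into x ≡ 5 (mod 13): 35·t ≡ 5 − 27 = -22 (mod 13).
    Reduce coefficients mod 13: 9·t ≡ 4 (mod 13).
    The inverse of 9 mod 13 is 3 (since 9·3 = 27 = 2·13 + 1), so t ≡ 3·4 = 12 ≡ 12 (mod 13).
    Then x = 27 + 35·12 = 447, valid modulo lcm(35, 13) = 455: x ≡ 447 (mod 455).
  Combine with x ≡ 2 (mod 3); new modulus lcm = 1365.
    Write x = 447 + 455·t and substitute into x ≡ 2 (mod 3): 455·t ≡ 2 − 447 = -445 (mod 3).
    Reduce coefficients mod 3: 2·t ≡ 2 (mod 3).
    The inverse of 2 mod 3 is 2 (since 2·2 = 4 = 1·3 + 1), so t ≡ 2·2 = 4 ≡ 1 (mod 3).
    Then x = 447 + 455·1 = 902, valid modulo lcm(455, 3) = 1365: x ≡ 902 (mod 1365).
Verify against each original: 902 mod 7 = 6, 902 mod 5 = 2, 902 mod 13 = 5, 902 mod 3 = 2.

x ≡ 902 (mod 1365).


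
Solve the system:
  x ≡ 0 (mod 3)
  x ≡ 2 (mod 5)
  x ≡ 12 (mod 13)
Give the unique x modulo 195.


Moduli 3, 5, 13 are pairwise coprime; by CRT there is a unique solution modulo M = 3 · 5 · 13 = 195.
Solve pairwise, accumulating the modulus:
  Start with x ≡ 0 (mod 3).
  Combine with x ≡ 2 (mod 5): since gcd(3, 5) = 1, we get a unique residue mod 15.
    Write x = 0 + 3·t and substitute into x ≡ 2 (mod 5): 3·t ≡ 2 − 0 = 2 (mod 5).
    The inverse of 3 mod 5 is 2 (since 3·2 = 6 = 1·5 + 1), so t ≡ 2·2 = 4 ≡ 4 (mod 5).
    Then x = 0 + 3·4 = 12, valid modulo lcm(3, 5) = 15: x ≡ 12 (mod 15).
  Combine with x ≡ 12 (mod 13): since gcd(15, 13) = 1, we get a unique residue mod 195.
    Write x = 12 + 15·t and substitute into x ≡ 12 (mod 13): 15·t ≡ 12 − 12 = 0 (mod 13).
    Reduce coefficients mod 13: 2·t ≡ 0 (mod 13).
    The inverse of 2 mod 13 is 7 (since 2·7 = 14 = 1·13 + 1), so t ≡ 7·0 = 0 ≡ 0 (mod 13).
    Then x = 12 + 15·0 = 12, valid modulo lcm(15, 13) = 195: x ≡ 12 (mod 195).
Verify: 12 mod 3 = 0 ✓, 12 mod 5 = 2 ✓, 12 mod 13 = 12 ✓.

x ≡ 12 (mod 195).


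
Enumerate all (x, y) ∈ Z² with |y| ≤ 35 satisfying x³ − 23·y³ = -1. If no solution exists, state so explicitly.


The equation is x³ - 23y³ = -1. For fixed y, x³ = 23·y³ − 1, so a solution requires the RHS to be a perfect cube.
Strategy: iterate y from -35 to 35, compute RHS = 23·y³ − 1, and check whether it is a (positive or negative) perfect cube.
Check small values of y:
  y = 0: RHS = -1 = (-1)³ ⇒ x = -1 works.
  y = 1: RHS = 22 is not a perfect cube.
  y = -1: RHS = -24 is not a perfect cube.
  y = 2: RHS = 183 is not a perfect cube.
  y = -2: RHS = -185 is not a perfect cube.
  y = 3: RHS = 620 is not a perfect cube.
  y = -3: RHS = -622 is not a perfect cube.
Continuing the search up to |y| = 35 finds no further solutions beyond those listed.
Collected solutions: (-1, 0).

Solutions (with |y| ≤ 35): (-1, 0).


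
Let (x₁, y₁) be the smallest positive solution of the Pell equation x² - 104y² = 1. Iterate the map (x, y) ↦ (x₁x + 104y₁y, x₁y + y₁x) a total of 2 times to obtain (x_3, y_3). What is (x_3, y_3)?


Step 1: Find the fundamental solution (x₁, y₁) of x² - 104y² = 1.
  Expand √104 as a continued fraction. a₀ = ⌊√104⌋ = 10; iterate m_{k+1} = d_k·a_k − m_k, d_{k+1} = (104 − m_{k+1}²)/d_k, a_{k+1} = ⌊(a₀ + m_{k+1})/d_{k+1}⌋ (starting m₀ = 0, d₀ = 1), with convergents p_k = a_k·p_{k-1} + p_{k-2}, q_k = a_k·q_{k-1} + q_{k-2} (p₋₁ = 1, q₋₁ = 0):
  k = 0: a₀ = 10; p₀/q₀ = 10/1; p₀² − 104·q₀² = 100 − 104 = -4.
  k = 1: m = 10, d = 4, a = ⌊(10 + 10)/4⌋ = 5; p/q = (5·10 + 1)/(5·1 + 0) = 51/5; p² − 104·q² = 2601 − 2600 = 1.
  The first convergent with p² − 104·q² = 1 gives the fundamental solution (x₁, y₁) = (51, 5).
Step 2: Apply the recurrence (x_{n+1}, y_{n+1}) = (x₁x_n + 104y₁y_n, x₁y_n + y₁x_n) repeatedly.
  From (x_1, y_1) = (51, 5): x_2 = 51·51 + 104·5·5 = 5201; y_2 = 51·5 + 5·51 = 510.
  From (x_2, y_2) = (5201, 510): x_3 = 51·5201 + 104·5·510 = 530451; y_3 = 51·510 + 5·5201 = 52015.
Step 3: Verify x_3² - 104·y_3² = 281378263401 - 281378263400 = 1 (should be 1). ✓

(x_1, y_1) = (51, 5); (x_3, y_3) = (530451, 52015).


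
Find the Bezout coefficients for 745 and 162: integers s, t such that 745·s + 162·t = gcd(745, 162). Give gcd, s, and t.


Euclidean algorithm on (745, 162) — divide until remainder is 0:
  745 = 4 · 162 + 97
  162 = 1 · 97 + 65
  97 = 1 · 65 + 32
  65 = 2 · 32 + 1
  32 = 32 · 1 + 0
gcd(745, 162) = 1.
Track Bezout coefficients alongside the remainders: start with r₀ = 745 = a·1 + b·0 (s = 1, t = 0) and r₁ = 162 = a·0 + b·1 (s = 0, t = 1); each new remainder r_{k+1} = r_{k-1} − q_k·r_k inherits s_{k+1} = s_{k-1} − q_k·s_k, t_{k+1} = t_{k-1} − q_k·t_k, so r_k = a·s_k + b·t_k at every step:
  q = 4: r = 97, s = 1 − 4·0 = 1, t = 0 − 4·1 = -4  (check: 745·1 + 162·(-4) = 97)
  q = 1: r = 65, s = 0 − 1·1 = -1, t = 1 − 1·(-4) = 5  (check: 745·(-1) + 162·5 = 65)
  q = 1: r = 32, s = 1 − 1·(-1) = 2, t = -4 − 1·5 = -9  (check: 745·2 + 162·(-9) = 32)
  q = 2: r = 1, s = -1 − 2·2 = -5, t = 5 − 2·(-9) = 23  (check: 745·(-5) + 162·23 = 1)
The row with r = 1 (the gcd) gives the Bezout coefficients s = -5, t = 23.
Result: 745 · (-5) + 162 · (23) = 1.

gcd(745, 162) = 1; s = -5, t = 23 (check: 745·(-5) + 162·23 = 1).


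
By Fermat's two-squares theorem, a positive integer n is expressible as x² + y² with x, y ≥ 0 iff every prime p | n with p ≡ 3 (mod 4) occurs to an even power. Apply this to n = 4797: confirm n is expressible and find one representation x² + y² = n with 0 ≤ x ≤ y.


Step 1: Factor n = 4797 = 3^2 · 13 · 41.
Step 2: Check the mod-4 condition on each prime factor: 3 ≡ 3 (mod 4), exponent 2 (must be even); 13 ≡ 1 (mod 4), exponent 1; 41 ≡ 1 (mod 4), exponent 1.
All primes ≡ 3 (mod 4) appear to even exponent (or don't appear), so by the two-squares theorem n IS expressible as a sum of two squares.
Step 3: Build a representation. Group n = k² · m with k = 3 and m = 13 · 41 = 533 (a product of primes ≡ 1 (mod 4)); a representation of m scales to one of n via (k·x)² + (k·y)² = k²(x² + y²). Each prime p ≡ 1 (mod 4) is itself a sum of two squares; find a² by testing p − a² for a perfect square:
  13: 13 − 1² = 12, 13 − 2² = 9 = 3² ⇒ 13 = 2² + 3².
  41: 41 − 1² = 40, 41 − 2² = 37, 41 − 3² = 32, 41 − 4² = 25 = 5² ⇒ 41 = 4² + 5².
  Combine using the Brahmagupta–Fibonacci identity (a² + b²)(c² + d²) = (ac − bd)² + (ad + bc)² = (ac + bd)² + (ad − bc)²:
  13 · 41 = 533: from (2² + 3²)(4² + 5²), take (2·4 − 3·5, 2·5 + 3·4) = (8 − 15, 10 + 12) = (-7, 22); dropping signs (only squares matter) gives (7, 22); check 7² + 22² = 49 + 484 = 533 ✓.
  Scale by k = 3: (3·7, 3·22) = (21, 66).
Step 4: Order so x ≤ y and verify: 21² + 66² = 441 + 4356 = 4797 = n. ✓

n = 4797 = 21² + 66² (one valid representation with x ≤ y).


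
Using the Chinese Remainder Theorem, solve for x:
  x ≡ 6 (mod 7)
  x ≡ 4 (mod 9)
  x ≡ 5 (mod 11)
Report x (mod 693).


Moduli 7, 9, 11 are pairwise coprime; by CRT there is a unique solution modulo M = 7 · 9 · 11 = 693.
Solve pairwise, accumulating the modulus:
  Start with x ≡ 6 (mod 7).
  Combine with x ≡ 4 (mod 9): since gcd(7, 9) = 1, we get a unique residue mod 63.
    Write x = 6 + 7·t and substitute into x ≡ 4 (mod 9): 7·t ≡ 4 − 6 = -2 (mod 9).
    Reduce coefficients mod 9: 7·t ≡ 7 (mod 9).
    The inverse of 7 mod 9 is 4 (since 7·4 = 28 = 3·9 + 1), so t ≡ 4·7 = 28 ≡ 1 (mod 9).
    Then x = 6 + 7·1 = 13, valid modulo lcm(7, 9) = 63: x ≡ 13 (mod 63).
  Combine with x ≡ 5 (mod 11): since gcd(63, 11) = 1, we get a unique residue mod 693.
    Write x = 13 + 63·t and substitute into x ≡ 5 (mod 11): 63·t ≡ 5 − 13 = -8 (mod 11).
    Reduce coefficients mod 11: 8·t ≡ 3 (mod 11).
    The inverse of 8 mod 11 is 7 (since 8·7 = 56 = 5·11 + 1), so t ≡ 7·3 = 21 ≡ 10 (mod 11).
    Then x = 13 + 63·10 = 643, valid modulo lcm(63, 11) = 693: x ≡ 643 (mod 693).
Verify: 643 mod 7 = 6 ✓, 643 mod 9 = 4 ✓, 643 mod 11 = 5 ✓.

x ≡ 643 (mod 693).


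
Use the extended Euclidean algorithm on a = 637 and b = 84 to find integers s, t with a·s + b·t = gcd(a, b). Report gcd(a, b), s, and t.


Euclidean algorithm on (637, 84) — divide until remainder is 0:
  637 = 7 · 84 + 49
  84 = 1 · 49 + 35
  49 = 1 · 35 + 14
  35 = 2 · 14 + 7
  14 = 2 · 7 + 0
gcd(637, 84) = 7.
Track Bezout coefficients alongside the remainders: start with r₀ = 637 = a·1 + b·0 (s = 1, t = 0) and r₁ = 84 = a·0 + b·1 (s = 0, t = 1); each new remainder r_{k+1} = r_{k-1} − q_k·r_k inherits s_{k+1} = s_{k-1} − q_k·s_k, t_{k+1} = t_{k-1} − q_k·t_k, so r_k = a·s_k + b·t_k at every step:
  q = 7: r = 49, s = 1 − 7·0 = 1, t = 0 − 7·1 = -7  (check: 637·1 + 84·(-7) = 49)
  q = 1: r = 35, s = 0 − 1·1 = -1, t = 1 − 1·(-7) = 8  (check: 637·(-1) + 84·8 = 35)
  q = 1: r = 14, s = 1 − 1·(-1) = 2, t = -7 − 1·8 = -15  (check: 637·2 + 84·(-15) = 14)
  q = 2: r = 7, s = -1 − 2·2 = -5, t = 8 − 2·(-15) = 38  (check: 637·(-5) + 84·38 = 7)
The row with r = 7 (the gcd) gives the Bezout coefficients s = -5, t = 38.
Result: 637 · (-5) + 84 · (38) = 7.

gcd(637, 84) = 7; s = -5, t = 38 (check: 637·(-5) + 84·38 = 7).


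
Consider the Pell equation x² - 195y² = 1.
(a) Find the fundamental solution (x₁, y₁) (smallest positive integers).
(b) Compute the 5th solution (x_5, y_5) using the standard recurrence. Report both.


Step 1: Find the fundamental solution (x₁, y₁) of x² - 195y² = 1.
  Expand √195 as a continued fraction. a₀ = ⌊√195⌋ = 13; iterate m_{k+1} = d_k·a_k − m_k, d_{k+1} = (195 − m_{k+1}²)/d_k, a_{k+1} = ⌊(a₀ + m_{k+1})/d_{k+1}⌋ (starting m₀ = 0, d₀ = 1), with convergents p_k = a_k·p_{k-1} + p_{k-2}, q_k = a_k·q_{k-1} + q_{k-2} (p₋₁ = 1, q₋₁ = 0):
  k = 0: a₀ = 13; p₀/q₀ = 13/1; p₀² − 195·q₀² = 169 − 195 = -26.
  k = 1: m = 13, d = 26, a = ⌊(13 + 13)/26⌋ = 1; p/q = (1·13 + 1)/(1·1 + 0) = 14/1; p² − 195·q² = 196 − 195 = 1.
  The first convergent with p² − 195·q² = 1 gives the fundamental solution (x₁, y₁) = (14, 1).
Step 2: Apply the recurrence (x_{n+1}, y_{n+1}) = (x₁x_n + 195y₁y_n, x₁y_n + y₁x_n) repeatedly.
  From (x_1, y_1) = (14, 1): x_2 = 14·14 + 195·1·1 = 391; y_2 = 14·1 + 1·14 = 28.
  From (x_2, y_2) = (391, 28): x_3 = 14·391 + 195·1·28 = 10934; y_3 = 14·28 + 1·391 = 783.
  From (x_3, y_3) = (10934, 783): x_4 = 14·10934 + 195·1·783 = 305761; y_4 = 14·783 + 1·10934 = 21896.
  From (x_4, y_4) = (305761, 21896): x_5 = 14·305761 + 195·1·21896 = 8550374; y_5 = 14·21896 + 1·305761 = 612305.
Step 3: Verify x_5² - 195·y_5² = 73108895539876 - 73108895539875 = 1 (should be 1). ✓

(x_1, y_1) = (14, 1); (x_5, y_5) = (8550374, 612305).


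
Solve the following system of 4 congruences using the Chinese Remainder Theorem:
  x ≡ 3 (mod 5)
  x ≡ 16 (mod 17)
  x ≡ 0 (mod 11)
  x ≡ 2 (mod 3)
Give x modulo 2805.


Product of moduli M = 5 · 17 · 11 · 3 = 2805.
Merge one congruence at a time:
  Start: x ≡ 3 (mod 5).
  Combine with x ≡ 16 (mod 17); new modulus lcm = 85.
    Write x = 3 + 5·t and substitute into x ≡ 16 (mod 17): 5·t ≡ 16 − 3 = 13 (mod 17).
    The inverse of 5 mod 17 is 7 (since 5·7 = 35 = 2·17 + 1), so t ≡ 7·13 = 91 ≡ 6 (mod 17).
    Then x = 3 + 5·6 = 33, valid modulo lcm(5, 17) = 85: x ≡ 33 (mod 85).
  Combine with x ≡ 0 (mod 11); new modulus lcm = 935.
    Write x = 33 + 85·t and substitute into x ≡ 0 (mod 11): 85·t ≡ 0 − 33 = -33 (mod 11).
    Reduce coefficients mod 11: 8·t ≡ 0 (mod 11).
    The inverse of 8 mod 11 is 7 (since 8·7 = 56 = 5·11 + 1), so t ≡ 7·0 = 0 ≡ 0 (mod 11).
    Then x = 33 + 85·0 = 33, valid modulo lcm(85, 11) = 935: x ≡ 33 (mod 935).
  Combine with x ≡ 2 (mod 3); new modulus lcm = 2805.
    Write x = 33 + 935·t and substitute into x ≡ 2 (mod 3): 935·t ≡ 2 − 33 = -31 (mod 3).
    Reduce coefficients mod 3: 2·t ≡ 2 (mod 3).
    The inverse of 2 mod 3 is 2 (since 2·2 = 4 = 1·3 + 1), so t ≡ 2·2 = 4 ≡ 1 (mod 3).
    Then x = 33 + 935·1 = 968, valid modulo lcm(935, 3) = 2805: x ≡ 968 (mod 2805).
Verify against each original: 968 mod 5 = 3, 968 mod 17 = 16, 968 mod 11 = 0, 968 mod 3 = 2.

x ≡ 968 (mod 2805).


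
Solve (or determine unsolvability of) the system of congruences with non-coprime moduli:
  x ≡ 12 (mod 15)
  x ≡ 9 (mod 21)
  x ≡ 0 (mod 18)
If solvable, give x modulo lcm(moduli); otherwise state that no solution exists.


Moduli 15, 21, 18 are not pairwise coprime, so CRT works modulo lcm(m_i) when all pairwise compatibility conditions hold.
Pairwise compatibility: gcd(m_i, m_j) must divide a_i - a_j for every pair.
Merge one congruence at a time:
  Start: x ≡ 12 (mod 15).
  Combine with x ≡ 9 (mod 21): gcd(15, 21) = 3; 9 - 12 = -3, which IS divisible by 3, so compatible.
    Write x = 12 + 15·t and substitute into x ≡ 9 (mod 21): 15·t ≡ 9 − 12 = -3 (mod 21).
    Divide the congruence (and modulus) by g = 3: 5·t ≡ -1 (mod 7).
    Reduce coefficients mod 7: 5·t ≡ 6 (mod 7).
    The inverse of 5 mod 7 is 3 (since 5·3 = 15 = 2·7 + 1), so t ≡ 3·6 = 18 ≡ 4 (mod 7).
    Then x = 12 + 15·4 = 72, valid modulo lcm(15, 21) = 105: x ≡ 72 (mod 105).
  Combine with x ≡ 0 (mod 18): gcd(105, 18) = 3; 0 - 72 = -72, which IS divisible by 3, so compatible.
    Write x = 72 + 105·t and substitute into x ≡ 0 (mod 18): 105·t ≡ 0 − 72 = -72 (mod 18).
    Divide the congruence (and modulus) by g = 3: 35·t ≡ -24 (mod 6).
    Reduce coefficients mod 6: 5·t ≡ 0 (mod 6).
    The inverse of 5 mod 6 is 5 (since 5·5 = 25 = 4·6 + 1), so t ≡ 5·0 = 0 ≡ 0 (mod 6).
    Then x = 72 + 105·0 = 72, valid modulo lcm(105, 18) = 630: x ≡ 72 (mod 630).
Verify: 72 mod 15 = 12, 72 mod 21 = 9, 72 mod 18 = 0.

x ≡ 72 (mod 630).


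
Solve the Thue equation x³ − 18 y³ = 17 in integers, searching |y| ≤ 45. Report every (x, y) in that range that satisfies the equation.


The equation is x³ - 18y³ = 17. For fixed y, x³ = 18·y³ + 17, so a solution requires the RHS to be a perfect cube.
Strategy: iterate y from -45 to 45, compute RHS = 18·y³ + 17, and check whether it is a (positive or negative) perfect cube.
Check small values of y:
  y = 0: RHS = 17 is not a perfect cube.
  y = 1: RHS = 35 is not a perfect cube.
  y = -1: RHS = -1 = (-1)³ ⇒ x = -1 works.
  y = 2: RHS = 161 is not a perfect cube.
  y = -2: RHS = -127 is not a perfect cube.
  y = 3: RHS = 503 is not a perfect cube.
  y = -3: RHS = -469 is not a perfect cube.
Continuing the search up to |y| = 45 finds no further solutions beyond those listed.
Collected solutions: (-1, -1).

Solutions (with |y| ≤ 45): (-1, -1).


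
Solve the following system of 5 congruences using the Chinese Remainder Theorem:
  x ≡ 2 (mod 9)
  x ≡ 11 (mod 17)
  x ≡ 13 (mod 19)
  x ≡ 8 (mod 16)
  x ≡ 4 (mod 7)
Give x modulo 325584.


Product of moduli M = 9 · 17 · 19 · 16 · 7 = 325584.
Merge one congruence at a time:
  Start: x ≡ 2 (mod 9).
  Combine with x ≡ 11 (mod 17); new modulus lcm = 153.
    Write x = 2 + 9·t and substitute into x ≡ 11 (mod 17): 9·t ≡ 11 − 2 = 9 (mod 17).
    The inverse of 9 mod 17 is 2 (since 9·2 = 18 = 1·17 + 1), so t ≡ 2·9 = 18 ≡ 1 (mod 17).
    Then x = 2 + 9·1 = 11, valid modulo lcm(9, 17) = 153: x ≡ 11 (mod 153).
  Combine with x ≡ 13 (mod 19); new modulus lcm = 2907.
    Write x = 11 + 153·t and substitute into x ≡ 13 (mod 19): 153·t ≡ 13 − 11 = 2 (mod 19).
    Reduce coefficients mod 19: 1·t ≡ 2 (mod 19).
    So t ≡ 2 (mod 19).
    Then x = 11 + 153·2 = 317, valid modulo lcm(153, 19) = 2907: x ≡ 317 (mod 2907).
  Combine with x ≡ 8 (mod 16); new modulus lcm = 46512.
    Write x = 317 + 2907·t and substitute into x ≡ 8 (mod 16): 2907·t ≡ 8 − 317 = -309 (mod 16).
    Reduce coefficients mod 16: 11·t ≡ 11 (mod 16).
    The inverse of 11 mod 16 is 3 (since 11·3 = 33 = 2·16 + 1), so t ≡ 3·11 = 33 ≡ 1 (mod 16).
    Then x = 317 + 2907·1 = 3224, valid modulo lcm(2907, 16) = 46512: x ≡ 3224 (mod 46512).
  Combine with x ≡ 4 (mod 7); new modulus lcm = 325584.
    Write x = 3224 + 46512·t and substitute into x ≡ 4 (mod 7): 46512·t ≡ 4 − 3224 = -3220 (mod 7).
    Reduce coefficients mod 7: 4·t ≡ 0 (mod 7).
    The inverse of 4 mod 7 is 2 (since 4·2 = 8 = 1·7 + 1), so t ≡ 2·0 = 0 ≡ 0 (mod 7).
    Then x = 3224 + 46512·0 = 3224, valid modulo lcm(46512, 7) = 325584: x ≡ 3224 (mod 325584).
Verify against each original: 3224 mod 9 = 2, 3224 mod 17 = 11, 3224 mod 19 = 13, 3224 mod 16 = 8, 3224 mod 7 = 4.

x ≡ 3224 (mod 325584).


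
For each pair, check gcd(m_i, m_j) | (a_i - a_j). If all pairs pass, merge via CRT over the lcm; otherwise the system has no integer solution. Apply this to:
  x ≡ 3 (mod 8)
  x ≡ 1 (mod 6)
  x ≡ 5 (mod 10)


Moduli 8, 6, 10 are not pairwise coprime, so CRT works modulo lcm(m_i) when all pairwise compatibility conditions hold.
Pairwise compatibility: gcd(m_i, m_j) must divide a_i - a_j for every pair.
Merge one congruence at a time:
  Start: x ≡ 3 (mod 8).
  Combine with x ≡ 1 (mod 6): gcd(8, 6) = 2; 1 - 3 = -2, which IS divisible by 2, so compatible.
    Write x = 3 + 8·t and substitute into x ≡ 1 (mod 6): 8·t ≡ 1 − 3 = -2 (mod 6).
    Divide the congruence (and modulus) by g = 2: 4·t ≡ -1 (mod 3).
    Reduce coefficients mod 3: 1·t ≡ 2 (mod 3).
    So t ≡ 2 (mod 3).
    Then x = 3 + 8·2 = 19, valid modulo lcm(8, 6) = 24: x ≡ 19 (mod 24).
  Combine with x ≡ 5 (mod 10): gcd(24, 10) = 2; 5 - 19 = -14, which IS divisible by 2, so compatible.
    Write x = 19 + 24·t and substitute into x ≡ 5 (mod 10): 24·t ≡ 5 − 19 = -14 (mod 10).
    Divide the congruence (and modulus) by g = 2: 12·t ≡ -7 (mod 5).
    Reduce coefficients mod 5: 2·t ≡ 3 (mod 5).
    The inverse of 2 mod 5 is 3 (since 2·3 = 6 = 1·5 + 1), so t ≡ 3·3 = 9 ≡ 4 (mod 5).
    Then x = 19 + 24·4 = 115, valid modulo lcm(24, 10) = 120: x ≡ 115 (mod 120).
Verify: 115 mod 8 = 3, 115 mod 6 = 1, 115 mod 10 = 5.

x ≡ 115 (mod 120).
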